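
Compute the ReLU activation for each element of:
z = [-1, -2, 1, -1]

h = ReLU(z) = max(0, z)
h = [0, 0, 1, 0]

ReLU applied element-wise: max(0,-1)=0, max(0,-2)=0, max(0,1)=1, max(0,-1)=0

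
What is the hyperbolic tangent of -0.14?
-0.1391

tanh(-0.14) = (e^(-0.14) - e^(0.14))/(e^(-0.14) + e^(0.14)) = -0.1391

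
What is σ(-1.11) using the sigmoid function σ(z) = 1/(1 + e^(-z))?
0.2479

sigmoid(-1.11) = 1/(1 + e^(1.11)) = 1/(1 + 3.034) = 0.2479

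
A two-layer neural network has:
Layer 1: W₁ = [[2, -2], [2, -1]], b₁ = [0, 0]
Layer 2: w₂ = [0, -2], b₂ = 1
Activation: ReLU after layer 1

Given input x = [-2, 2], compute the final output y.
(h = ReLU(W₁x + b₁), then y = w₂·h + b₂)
y = 1

Layer 1 pre-activation: z₁ = [-8, -6]
After ReLU: h = [0, 0]
Layer 2 output: y = 0×0 + -2×0 + 1 = 1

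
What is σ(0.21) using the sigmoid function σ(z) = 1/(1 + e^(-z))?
0.5523

sigmoid(0.21) = 1/(1 + e^(-0.21)) = 1/(1 + 0.8106) = 0.5523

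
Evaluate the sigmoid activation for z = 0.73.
0.6748

sigmoid(0.73) = 1/(1 + e^(-0.73)) = 1/(1 + 0.4819) = 0.6748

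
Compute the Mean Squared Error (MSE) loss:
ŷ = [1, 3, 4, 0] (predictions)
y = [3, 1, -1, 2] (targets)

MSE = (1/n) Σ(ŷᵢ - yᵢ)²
MSE = 9.25

MSE = (1/4)((1-3)² + (3-1)² + (4--1)² + (0-2)²) = (1/4)(4 + 4 + 25 + 4) = 9.25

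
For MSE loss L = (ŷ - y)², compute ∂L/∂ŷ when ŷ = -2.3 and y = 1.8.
∂L/∂ŷ = -8.2

∂L/∂ŷ = 2(ŷ - y) = 2(-2.3 - 1.8) = 2(-4.1) = -8.2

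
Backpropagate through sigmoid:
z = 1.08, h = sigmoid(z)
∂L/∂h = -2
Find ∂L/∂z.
∂L/∂z = -0.3785

σ(1.08) = 0.7465
σ'(1.08) = σ(1.08)(1 - σ(1.08)) = 0.7465 × 0.2535 = 0.1892
∂L/∂z = ∂L/∂h · σ'(z) = -2 × 0.1892 = -0.3785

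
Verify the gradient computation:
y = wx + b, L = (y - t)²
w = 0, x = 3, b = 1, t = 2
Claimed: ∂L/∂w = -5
Incorrect

y = (0)(3) + 1 = 1
∂L/∂y = 2(y - t) = 2(1 - 2) = -2
∂y/∂w = x = 3
∂L/∂w = -2 × 3 = -6

Claimed value: -5
Incorrect: The correct gradient is -6.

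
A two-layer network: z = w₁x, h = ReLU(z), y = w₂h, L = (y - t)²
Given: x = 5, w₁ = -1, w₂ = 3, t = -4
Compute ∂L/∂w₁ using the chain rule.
∂L/∂w₁ = 0

Forward pass:
z = w₁x = -1×5 = -5
h = ReLU(-5) = 0
y = w₂h = 3×0 = 0

Backward pass:
∂L/∂y = 2(y - t) = 2(0 - -4) = 8
∂y/∂h = w₂ = 3
∂h/∂z = 0 (ReLU derivative)
∂z/∂w₁ = x = 5

∂L/∂w₁ = 8 × 3 × 0 × 5 = 0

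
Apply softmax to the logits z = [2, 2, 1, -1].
p = [0.4136, 0.4136, 0.1522, 0.0206]

exp(z) = [7.389, 7.389, 2.718, 0.3679]
Sum = 17.86
p = [0.4136, 0.4136, 0.1522, 0.0206]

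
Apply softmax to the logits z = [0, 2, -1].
p = [0.1142, 0.8438, 0.042]

exp(z) = [1, 7.389, 0.3679]
Sum = 8.757
p = [0.1142, 0.8438, 0.042]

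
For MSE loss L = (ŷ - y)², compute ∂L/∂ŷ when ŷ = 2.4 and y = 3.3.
∂L/∂ŷ = -1.8

∂L/∂ŷ = 2(ŷ - y) = 2(2.4 - 3.3) = 2(-0.9) = -1.8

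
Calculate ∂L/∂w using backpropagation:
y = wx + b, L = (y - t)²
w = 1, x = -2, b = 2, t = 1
∂L/∂w = 4

y = wx + b = (1)(-2) + 2 = 0
∂L/∂y = 2(y - t) = 2(0 - 1) = -2
∂y/∂w = x = -2
∂L/∂w = ∂L/∂y · ∂y/∂w = -2 × -2 = 4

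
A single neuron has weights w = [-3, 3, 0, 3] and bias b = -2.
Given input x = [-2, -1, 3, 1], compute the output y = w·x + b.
y = 4

y = (-3)(-2) + (3)(-1) + (0)(3) + (3)(1) + -2 = 4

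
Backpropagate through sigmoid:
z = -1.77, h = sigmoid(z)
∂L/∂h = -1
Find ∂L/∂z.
∂L/∂z = -0.1244

σ(-1.77) = 0.1455
σ'(-1.77) = σ(-1.77)(1 - σ(-1.77)) = 0.1455 × 0.8545 = 0.1244
∂L/∂z = ∂L/∂h · σ'(z) = -1 × 0.1244 = -0.1244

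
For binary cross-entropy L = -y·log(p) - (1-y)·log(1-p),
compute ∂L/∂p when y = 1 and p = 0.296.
∂L/∂p = -3.378

∂L/∂p = -y/p + (1-y)/(1-p) = -1/0.296 + 0 = -3.378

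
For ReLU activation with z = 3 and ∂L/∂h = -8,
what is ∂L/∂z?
∂L/∂z = -8

h = ReLU(3) = 3
Since z > 0: ∂h/∂z = 1
∂L/∂z = ∂L/∂h · ∂h/∂z = -8 × 1 = -8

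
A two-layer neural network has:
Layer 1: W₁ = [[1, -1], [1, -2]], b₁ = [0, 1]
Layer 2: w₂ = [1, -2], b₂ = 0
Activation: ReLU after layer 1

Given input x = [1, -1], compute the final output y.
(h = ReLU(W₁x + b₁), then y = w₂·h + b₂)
y = -6

Layer 1 pre-activation: z₁ = [2, 4]
After ReLU: h = [2, 4]
Layer 2 output: y = 1×2 + -2×4 + 0 = -6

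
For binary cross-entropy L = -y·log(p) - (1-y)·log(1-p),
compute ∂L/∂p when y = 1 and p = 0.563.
∂L/∂p = -1.776

∂L/∂p = -y/p + (1-y)/(1-p) = -1/0.563 + 0 = -1.776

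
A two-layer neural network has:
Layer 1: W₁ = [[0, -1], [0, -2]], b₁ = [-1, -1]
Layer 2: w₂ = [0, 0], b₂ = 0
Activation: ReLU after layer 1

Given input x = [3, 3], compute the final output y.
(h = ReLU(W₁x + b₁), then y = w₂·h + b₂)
y = 0

Layer 1 pre-activation: z₁ = [-4, -7]
After ReLU: h = [0, 0]
Layer 2 output: y = 0×0 + 0×0 + 0 = 0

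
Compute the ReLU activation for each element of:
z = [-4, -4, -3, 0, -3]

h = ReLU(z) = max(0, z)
h = [0, 0, 0, 0, 0]

ReLU applied element-wise: max(0,-4)=0, max(0,-4)=0, max(0,-3)=0, max(0,0)=0, max(0,-3)=0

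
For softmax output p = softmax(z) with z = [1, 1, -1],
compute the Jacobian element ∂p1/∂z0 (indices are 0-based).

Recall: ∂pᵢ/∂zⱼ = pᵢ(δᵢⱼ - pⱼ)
∂p1/∂z0 = -0.2193

p = softmax(z) = [0.4683, 0.4683, 0.06338]
p1 = 0.4683, p0 = 0.4683

∂p1/∂z0 = -p1 × p0 = -0.4683 × 0.4683 = -0.2193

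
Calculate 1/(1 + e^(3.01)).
0.04698

sigmoid(-3.01) = 1/(1 + e^(3.01)) = 1/(1 + 20.29) = 0.04698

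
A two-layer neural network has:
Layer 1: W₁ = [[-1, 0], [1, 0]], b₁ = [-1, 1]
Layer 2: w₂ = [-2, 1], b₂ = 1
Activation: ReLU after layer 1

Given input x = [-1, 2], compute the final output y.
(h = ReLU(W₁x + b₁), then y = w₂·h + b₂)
y = 1

Layer 1 pre-activation: z₁ = [0, 0]
After ReLU: h = [0, 0]
Layer 2 output: y = -2×0 + 1×0 + 1 = 1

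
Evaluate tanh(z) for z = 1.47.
0.8996

tanh(1.47) = (e^(1.47) - e^(-1.47))/(e^(1.47) + e^(-1.47)) = 0.8996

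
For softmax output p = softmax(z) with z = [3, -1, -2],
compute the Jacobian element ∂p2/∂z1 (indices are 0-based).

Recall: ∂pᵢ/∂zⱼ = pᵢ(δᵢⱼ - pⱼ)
∂p2/∂z1 = -0.0001175

p = softmax(z) = [0.9756, 0.01787, 0.006573]
p2 = 0.006573, p1 = 0.01787

∂p2/∂z1 = -p2 × p1 = -0.006573 × 0.01787 = -0.0001175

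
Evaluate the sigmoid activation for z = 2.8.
0.9427

sigmoid(2.8) = 1/(1 + e^(-2.8)) = 1/(1 + 0.06081) = 0.9427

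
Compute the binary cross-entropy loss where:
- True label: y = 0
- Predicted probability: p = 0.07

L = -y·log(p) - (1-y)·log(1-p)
L = 0.07257

L = -0·log(0.07) - 1·log(0.93) = -log(0.93) = 0.07257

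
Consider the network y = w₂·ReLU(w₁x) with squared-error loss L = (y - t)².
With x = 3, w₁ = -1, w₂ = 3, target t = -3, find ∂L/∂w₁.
∂L/∂w₁ = 0

Forward pass:
z = w₁x = -1×3 = -3
h = ReLU(-3) = 0
y = w₂h = 3×0 = 0

Backward pass:
∂L/∂y = 2(y - t) = 2(0 - -3) = 6
∂y/∂h = w₂ = 3
∂h/∂z = 0 (ReLU derivative)
∂z/∂w₁ = x = 3

∂L/∂w₁ = 6 × 3 × 0 × 3 = 0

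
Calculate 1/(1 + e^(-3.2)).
0.9608

sigmoid(3.2) = 1/(1 + e^(-3.2)) = 1/(1 + 0.04076) = 0.9608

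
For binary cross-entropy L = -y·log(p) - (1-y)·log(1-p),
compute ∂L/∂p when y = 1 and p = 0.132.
∂L/∂p = -7.576

∂L/∂p = -y/p + (1-y)/(1-p) = -1/0.132 + 0 = -7.576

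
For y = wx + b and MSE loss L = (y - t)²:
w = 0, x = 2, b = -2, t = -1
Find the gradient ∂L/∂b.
∂L/∂b = -2

y = wx + b = (0)(2) + -2 = -2
∂L/∂y = 2(y - t) = 2(-2 - -1) = -2
∂y/∂b = 1
∂L/∂b = ∂L/∂y · ∂y/∂b = -2 × 1 = -2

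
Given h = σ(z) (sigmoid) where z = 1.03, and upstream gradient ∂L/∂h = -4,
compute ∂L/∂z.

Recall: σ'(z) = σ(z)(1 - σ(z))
∂L/∂z = -0.7755

σ(1.03) = 0.7369
σ'(1.03) = σ(1.03)(1 - σ(1.03)) = 0.7369 × 0.2631 = 0.1939
∂L/∂z = ∂L/∂h · σ'(z) = -4 × 0.1939 = -0.7755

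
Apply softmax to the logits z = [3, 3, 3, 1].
p = [0.3189, 0.3189, 0.3189, 0.0432]

exp(z) = [20.09, 20.09, 20.09, 2.718]
Sum = 62.97
p = [0.3189, 0.3189, 0.3189, 0.0432]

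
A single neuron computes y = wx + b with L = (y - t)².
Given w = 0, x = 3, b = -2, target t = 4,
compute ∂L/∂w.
∂L/∂w = -36

y = wx + b = (0)(3) + -2 = -2
∂L/∂y = 2(y - t) = 2(-2 - 4) = -12
∂y/∂w = x = 3
∂L/∂w = ∂L/∂y · ∂y/∂w = -12 × 3 = -36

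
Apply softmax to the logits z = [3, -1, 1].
p = [0.8668, 0.0159, 0.1173]

exp(z) = [20.09, 0.3679, 2.718]
Sum = 23.17
p = [0.8668, 0.0159, 0.1173]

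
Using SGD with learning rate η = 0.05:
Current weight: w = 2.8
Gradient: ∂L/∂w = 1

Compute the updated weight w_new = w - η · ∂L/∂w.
w_new = 2.75

w_new = w - η·∂L/∂w = 2.8 - 0.05×(1) = 2.8 - (0.05) = 2.75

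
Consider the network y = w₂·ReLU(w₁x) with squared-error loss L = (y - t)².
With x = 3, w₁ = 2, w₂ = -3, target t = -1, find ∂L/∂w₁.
∂L/∂w₁ = 306

Forward pass:
z = w₁x = 2×3 = 6
h = ReLU(6) = 6
y = w₂h = -3×6 = -18

Backward pass:
∂L/∂y = 2(y - t) = 2(-18 - -1) = -34
∂y/∂h = w₂ = -3
∂h/∂z = 1 (ReLU derivative)
∂z/∂w₁ = x = 3

∂L/∂w₁ = -34 × -3 × 1 × 3 = 306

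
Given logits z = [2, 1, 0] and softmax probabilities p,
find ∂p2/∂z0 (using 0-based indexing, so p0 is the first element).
∂p2/∂z0 = -0.05989

p = softmax(z) = [0.6652, 0.2447, 0.09003]
p2 = 0.09003, p0 = 0.6652

∂p2/∂z0 = -p2 × p0 = -0.09003 × 0.6652 = -0.05989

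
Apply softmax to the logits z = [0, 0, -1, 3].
p = [0.0445, 0.0445, 0.0164, 0.8945]

exp(z) = [1, 1, 0.3679, 20.09]
Sum = 22.45
p = [0.0445, 0.0445, 0.0164, 0.8945]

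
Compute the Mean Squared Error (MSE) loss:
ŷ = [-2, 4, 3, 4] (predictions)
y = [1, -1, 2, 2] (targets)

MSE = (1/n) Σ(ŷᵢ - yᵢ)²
MSE = 9.75

MSE = (1/4)((-2-1)² + (4--1)² + (3-2)² + (4-2)²) = (1/4)(9 + 25 + 1 + 4) = 9.75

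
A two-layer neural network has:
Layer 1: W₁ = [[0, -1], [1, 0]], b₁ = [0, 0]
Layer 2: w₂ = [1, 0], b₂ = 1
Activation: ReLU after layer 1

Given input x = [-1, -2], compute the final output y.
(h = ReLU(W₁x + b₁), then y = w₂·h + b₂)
y = 3

Layer 1 pre-activation: z₁ = [2, -1]
After ReLU: h = [2, 0]
Layer 2 output: y = 1×2 + 0×0 + 1 = 3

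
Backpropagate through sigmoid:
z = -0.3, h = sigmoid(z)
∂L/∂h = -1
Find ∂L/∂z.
∂L/∂z = -0.2445

σ(-0.3) = 0.4256
σ'(-0.3) = σ(-0.3)(1 - σ(-0.3)) = 0.4256 × 0.5744 = 0.2445
∂L/∂z = ∂L/∂h · σ'(z) = -1 × 0.2445 = -0.2445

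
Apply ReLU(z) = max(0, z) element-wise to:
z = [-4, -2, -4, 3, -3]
h = [0, 0, 0, 3, 0]

ReLU applied element-wise: max(0,-4)=0, max(0,-2)=0, max(0,-4)=0, max(0,3)=3, max(0,-3)=0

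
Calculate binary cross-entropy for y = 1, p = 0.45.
L = 0.7985

L = -1·log(0.45) - 0·log(0.55) = -log(0.45) = 0.7985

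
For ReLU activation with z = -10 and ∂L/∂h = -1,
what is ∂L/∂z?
∂L/∂z = 0

h = ReLU(-10) = 0
Since z < 0: ∂h/∂z = 0
∂L/∂z = ∂L/∂h · ∂h/∂z = -1 × 0 = 0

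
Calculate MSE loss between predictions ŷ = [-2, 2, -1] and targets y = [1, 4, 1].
MSE = 5.667

MSE = (1/3)((-2-1)² + (2-4)² + (-1-1)²) = (1/3)(9 + 4 + 4) = 5.667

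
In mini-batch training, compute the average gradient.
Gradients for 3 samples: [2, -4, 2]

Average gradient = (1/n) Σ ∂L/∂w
Average gradient = 0

Average = (1/3)(2 + -4 + 2) = 0/3 = 0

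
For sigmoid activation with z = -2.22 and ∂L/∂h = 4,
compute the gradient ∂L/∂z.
∂L/∂z = 0.3535

σ(-2.22) = 0.09797
σ'(-2.22) = σ(-2.22)(1 - σ(-2.22)) = 0.09797 × 0.902 = 0.08837
∂L/∂z = ∂L/∂h · σ'(z) = 4 × 0.08837 = 0.3535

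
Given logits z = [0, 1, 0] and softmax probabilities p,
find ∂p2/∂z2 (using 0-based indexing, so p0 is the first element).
∂p2/∂z2 = 0.167

p = softmax(z) = [0.2119, 0.5761, 0.2119]
p2 = 0.2119

∂p2/∂z2 = p2(1 - p2) = 0.2119 × (1 - 0.2119) = 0.167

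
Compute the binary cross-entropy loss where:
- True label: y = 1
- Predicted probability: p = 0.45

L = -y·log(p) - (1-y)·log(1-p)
L = 0.7985

L = -1·log(0.45) - 0·log(0.55) = -log(0.45) = 0.7985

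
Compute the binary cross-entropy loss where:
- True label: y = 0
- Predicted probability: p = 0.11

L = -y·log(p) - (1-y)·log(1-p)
L = 0.1165

L = -0·log(0.11) - 1·log(0.89) = -log(0.89) = 0.1165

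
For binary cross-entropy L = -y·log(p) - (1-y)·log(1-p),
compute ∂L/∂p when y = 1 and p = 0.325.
∂L/∂p = -3.077

∂L/∂p = -y/p + (1-y)/(1-p) = -1/0.325 + 0 = -3.077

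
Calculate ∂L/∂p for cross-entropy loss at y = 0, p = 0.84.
∂L/∂p = 6.25

∂L/∂p = -y/p + (1-y)/(1-p) = 0 + 1/0.16 = 6.25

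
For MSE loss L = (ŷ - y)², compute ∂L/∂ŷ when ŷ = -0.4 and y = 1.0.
∂L/∂ŷ = -2.8

∂L/∂ŷ = 2(ŷ - y) = 2(-0.4 - 1.0) = 2(-1.4) = -2.8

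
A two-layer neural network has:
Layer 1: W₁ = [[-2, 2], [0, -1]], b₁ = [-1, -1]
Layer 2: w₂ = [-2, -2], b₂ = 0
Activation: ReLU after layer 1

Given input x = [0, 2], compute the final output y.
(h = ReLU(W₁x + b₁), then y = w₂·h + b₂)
y = -6

Layer 1 pre-activation: z₁ = [3, -3]
After ReLU: h = [3, 0]
Layer 2 output: y = -2×3 + -2×0 + 0 = -6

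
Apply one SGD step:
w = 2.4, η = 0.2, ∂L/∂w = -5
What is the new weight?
w_new = 3.4

w_new = w - η·∂L/∂w = 2.4 - 0.2×(-5) = 2.4 - (-1) = 3.4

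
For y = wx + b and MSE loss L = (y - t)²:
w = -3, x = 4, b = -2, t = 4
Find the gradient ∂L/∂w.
∂L/∂w = -144

y = wx + b = (-3)(4) + -2 = -14
∂L/∂y = 2(y - t) = 2(-14 - 4) = -36
∂y/∂w = x = 4
∂L/∂w = ∂L/∂y · ∂y/∂w = -36 × 4 = -144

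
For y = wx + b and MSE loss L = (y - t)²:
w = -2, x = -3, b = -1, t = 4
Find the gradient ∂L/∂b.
∂L/∂b = 2

y = wx + b = (-2)(-3) + -1 = 5
∂L/∂y = 2(y - t) = 2(5 - 4) = 2
∂y/∂b = 1
∂L/∂b = ∂L/∂y · ∂y/∂b = 2 × 1 = 2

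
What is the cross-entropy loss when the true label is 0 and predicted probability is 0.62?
L = 0.9676

L = -0·log(0.62) - 1·log(0.38) = -log(0.38) = 0.9676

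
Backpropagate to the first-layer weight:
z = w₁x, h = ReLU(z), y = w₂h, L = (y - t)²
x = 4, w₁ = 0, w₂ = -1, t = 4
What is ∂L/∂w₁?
∂L/∂w₁ = 0

Forward pass:
z = w₁x = 0×4 = 0
h = ReLU(0) = 0
y = w₂h = -1×0 = 0

Backward pass:
∂L/∂y = 2(y - t) = 2(0 - 4) = -8
∂y/∂h = w₂ = -1
∂h/∂z = 0 (ReLU derivative)
∂z/∂w₁ = x = 4

∂L/∂w₁ = -8 × -1 × 0 × 4 = 0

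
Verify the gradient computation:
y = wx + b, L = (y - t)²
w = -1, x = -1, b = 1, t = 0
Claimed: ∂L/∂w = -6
Incorrect

y = (-1)(-1) + 1 = 2
∂L/∂y = 2(y - t) = 2(2 - 0) = 4
∂y/∂w = x = -1
∂L/∂w = 4 × -1 = -4

Claimed value: -6
Incorrect: The correct gradient is -4.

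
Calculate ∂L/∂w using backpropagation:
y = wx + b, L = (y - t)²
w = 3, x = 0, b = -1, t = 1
∂L/∂w = 0

y = wx + b = (3)(0) + -1 = -1
∂L/∂y = 2(y - t) = 2(-1 - 1) = -4
∂y/∂w = x = 0
∂L/∂w = ∂L/∂y · ∂y/∂w = -4 × 0 = 0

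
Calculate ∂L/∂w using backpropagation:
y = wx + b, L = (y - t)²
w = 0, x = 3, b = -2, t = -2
∂L/∂w = 0

y = wx + b = (0)(3) + -2 = -2
∂L/∂y = 2(y - t) = 2(-2 - -2) = 0
∂y/∂w = x = 3
∂L/∂w = ∂L/∂y · ∂y/∂w = 0 × 3 = 0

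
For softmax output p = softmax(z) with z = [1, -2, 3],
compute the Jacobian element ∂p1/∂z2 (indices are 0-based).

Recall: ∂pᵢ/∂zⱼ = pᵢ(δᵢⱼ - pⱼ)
∂p1/∂z2 = -0.005166

p = softmax(z) = [0.1185, 0.0059, 0.8756]
p1 = 0.0059, p2 = 0.8756

∂p1/∂z2 = -p1 × p2 = -0.0059 × 0.8756 = -0.005166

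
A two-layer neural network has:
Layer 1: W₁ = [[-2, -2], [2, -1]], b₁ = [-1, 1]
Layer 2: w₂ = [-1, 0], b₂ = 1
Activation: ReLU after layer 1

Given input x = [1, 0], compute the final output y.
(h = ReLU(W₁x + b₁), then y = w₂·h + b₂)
y = 1

Layer 1 pre-activation: z₁ = [-3, 3]
After ReLU: h = [0, 3]
Layer 2 output: y = -1×0 + 0×3 + 1 = 1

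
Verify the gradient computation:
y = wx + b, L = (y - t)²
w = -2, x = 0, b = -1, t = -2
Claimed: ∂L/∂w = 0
Correct

y = (-2)(0) + -1 = -1
∂L/∂y = 2(y - t) = 2(-1 - -2) = 2
∂y/∂w = x = 0
∂L/∂w = 2 × 0 = 0

Claimed value: 0
Correct: The correct gradient is 0.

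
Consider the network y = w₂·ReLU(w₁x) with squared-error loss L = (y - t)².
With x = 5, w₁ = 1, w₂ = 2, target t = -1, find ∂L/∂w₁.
∂L/∂w₁ = 220

Forward pass:
z = w₁x = 1×5 = 5
h = ReLU(5) = 5
y = w₂h = 2×5 = 10

Backward pass:
∂L/∂y = 2(y - t) = 2(10 - -1) = 22
∂y/∂h = w₂ = 2
∂h/∂z = 1 (ReLU derivative)
∂z/∂w₁ = x = 5

∂L/∂w₁ = 22 × 2 × 1 × 5 = 220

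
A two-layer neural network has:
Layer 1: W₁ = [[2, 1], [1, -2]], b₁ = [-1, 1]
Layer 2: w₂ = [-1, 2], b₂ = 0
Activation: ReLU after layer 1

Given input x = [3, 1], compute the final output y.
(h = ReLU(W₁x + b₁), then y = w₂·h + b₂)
y = -2

Layer 1 pre-activation: z₁ = [6, 2]
After ReLU: h = [6, 2]
Layer 2 output: y = -1×6 + 2×2 + 0 = -2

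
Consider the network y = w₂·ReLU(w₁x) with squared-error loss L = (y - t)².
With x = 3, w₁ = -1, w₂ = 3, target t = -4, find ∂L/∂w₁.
∂L/∂w₁ = 0

Forward pass:
z = w₁x = -1×3 = -3
h = ReLU(-3) = 0
y = w₂h = 3×0 = 0

Backward pass:
∂L/∂y = 2(y - t) = 2(0 - -4) = 8
∂y/∂h = w₂ = 3
∂h/∂z = 0 (ReLU derivative)
∂z/∂w₁ = x = 3

∂L/∂w₁ = 8 × 3 × 0 × 3 = 0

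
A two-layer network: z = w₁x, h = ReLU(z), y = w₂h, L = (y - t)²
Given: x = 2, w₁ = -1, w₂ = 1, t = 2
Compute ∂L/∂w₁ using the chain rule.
∂L/∂w₁ = 0

Forward pass:
z = w₁x = -1×2 = -2
h = ReLU(-2) = 0
y = w₂h = 1×0 = 0

Backward pass:
∂L/∂y = 2(y - t) = 2(0 - 2) = -4
∂y/∂h = w₂ = 1
∂h/∂z = 0 (ReLU derivative)
∂z/∂w₁ = x = 2

∂L/∂w₁ = -4 × 1 × 0 × 2 = 0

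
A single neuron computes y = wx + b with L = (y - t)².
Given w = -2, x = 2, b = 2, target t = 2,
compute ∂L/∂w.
∂L/∂w = -16

y = wx + b = (-2)(2) + 2 = -2
∂L/∂y = 2(y - t) = 2(-2 - 2) = -8
∂y/∂w = x = 2
∂L/∂w = ∂L/∂y · ∂y/∂w = -8 × 2 = -16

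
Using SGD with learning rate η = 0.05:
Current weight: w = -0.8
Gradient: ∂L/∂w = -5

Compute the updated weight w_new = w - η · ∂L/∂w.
w_new = -0.55

w_new = w - η·∂L/∂w = -0.8 - 0.05×(-5) = -0.8 - (-0.25) = -0.55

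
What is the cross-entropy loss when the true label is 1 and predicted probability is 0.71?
L = 0.3425

L = -1·log(0.71) - 0·log(0.29) = -log(0.71) = 0.3425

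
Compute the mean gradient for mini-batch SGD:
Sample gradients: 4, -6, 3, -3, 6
Average gradient = 0.8

Average = (1/5)(4 + -6 + 3 + -3 + 6) = 4/5 = 0.8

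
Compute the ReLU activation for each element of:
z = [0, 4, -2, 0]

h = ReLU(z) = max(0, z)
h = [0, 4, 0, 0]

ReLU applied element-wise: max(0,0)=0, max(0,4)=4, max(0,-2)=0, max(0,0)=0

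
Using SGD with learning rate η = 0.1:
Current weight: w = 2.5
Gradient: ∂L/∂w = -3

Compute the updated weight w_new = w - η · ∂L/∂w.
w_new = 2.8

w_new = w - η·∂L/∂w = 2.5 - 0.1×(-3) = 2.5 - (-0.3) = 2.8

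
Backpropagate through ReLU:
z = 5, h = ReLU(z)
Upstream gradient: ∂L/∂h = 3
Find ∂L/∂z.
∂L/∂z = 3

h = ReLU(5) = 5
Since z > 0: ∂h/∂z = 1
∂L/∂z = ∂L/∂h · ∂h/∂z = 3 × 1 = 3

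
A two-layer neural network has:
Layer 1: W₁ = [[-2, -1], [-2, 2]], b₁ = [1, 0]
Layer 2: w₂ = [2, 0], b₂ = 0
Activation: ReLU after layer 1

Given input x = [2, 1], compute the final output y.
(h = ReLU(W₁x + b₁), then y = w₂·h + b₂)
y = 0

Layer 1 pre-activation: z₁ = [-4, -2]
After ReLU: h = [0, 0]
Layer 2 output: y = 2×0 + 0×0 + 0 = 0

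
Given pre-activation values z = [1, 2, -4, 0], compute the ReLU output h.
h = [1, 2, 0, 0]

ReLU applied element-wise: max(0,1)=1, max(0,2)=2, max(0,-4)=0, max(0,0)=0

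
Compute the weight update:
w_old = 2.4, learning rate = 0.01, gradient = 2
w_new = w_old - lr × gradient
w_new = 2.38

w_new = w - η·∂L/∂w = 2.4 - 0.01×(2) = 2.4 - (0.02) = 2.38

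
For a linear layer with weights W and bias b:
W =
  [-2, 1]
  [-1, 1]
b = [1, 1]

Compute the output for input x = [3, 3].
y = [-2, 1]

Wx = [-2×3 + 1×3, -1×3 + 1×3]
   = [-3, 0]
y = Wx + b = [-3 + 1, 0 + 1] = [-2, 1]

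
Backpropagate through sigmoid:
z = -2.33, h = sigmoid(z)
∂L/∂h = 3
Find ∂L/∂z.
∂L/∂z = 0.2424

σ(-2.33) = 0.08867
σ'(-2.33) = σ(-2.33)(1 - σ(-2.33)) = 0.08867 × 0.9113 = 0.08081
∂L/∂z = ∂L/∂h · σ'(z) = 3 × 0.08081 = 0.2424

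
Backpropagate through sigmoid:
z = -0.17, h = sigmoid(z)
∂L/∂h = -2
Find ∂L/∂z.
∂L/∂z = -0.4964

σ(-0.17) = 0.4576
σ'(-0.17) = σ(-0.17)(1 - σ(-0.17)) = 0.4576 × 0.5424 = 0.2482
∂L/∂z = ∂L/∂h · σ'(z) = -2 × 0.2482 = -0.4964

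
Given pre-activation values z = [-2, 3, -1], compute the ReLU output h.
h = [0, 3, 0]

ReLU applied element-wise: max(0,-2)=0, max(0,3)=3, max(0,-1)=0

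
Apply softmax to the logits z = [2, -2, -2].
p = [0.9647, 0.0177, 0.0177]

exp(z) = [7.389, 0.1353, 0.1353]
Sum = 7.66
p = [0.9647, 0.0177, 0.0177]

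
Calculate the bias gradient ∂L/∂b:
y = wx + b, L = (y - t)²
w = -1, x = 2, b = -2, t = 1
∂L/∂b = -10

y = wx + b = (-1)(2) + -2 = -4
∂L/∂y = 2(y - t) = 2(-4 - 1) = -10
∂y/∂b = 1
∂L/∂b = ∂L/∂y · ∂y/∂b = -10 × 1 = -10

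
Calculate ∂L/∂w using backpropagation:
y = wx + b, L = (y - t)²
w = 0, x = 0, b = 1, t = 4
∂L/∂w = 0

y = wx + b = (0)(0) + 1 = 1
∂L/∂y = 2(y - t) = 2(1 - 4) = -6
∂y/∂w = x = 0
∂L/∂w = ∂L/∂y · ∂y/∂w = -6 × 0 = 0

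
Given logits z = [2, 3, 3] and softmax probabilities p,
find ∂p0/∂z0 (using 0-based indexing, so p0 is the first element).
∂p0/∂z0 = 0.1312

p = softmax(z) = [0.1554, 0.4223, 0.4223]
p0 = 0.1554

∂p0/∂z0 = p0(1 - p0) = 0.1554 × (1 - 0.1554) = 0.1312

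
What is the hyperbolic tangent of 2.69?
0.9908

tanh(2.69) = (e^(2.69) - e^(-2.69))/(e^(2.69) + e^(-2.69)) = 0.9908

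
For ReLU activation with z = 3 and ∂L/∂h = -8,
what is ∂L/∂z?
∂L/∂z = -8

h = ReLU(3) = 3
Since z > 0: ∂h/∂z = 1
∂L/∂z = ∂L/∂h · ∂h/∂z = -8 × 1 = -8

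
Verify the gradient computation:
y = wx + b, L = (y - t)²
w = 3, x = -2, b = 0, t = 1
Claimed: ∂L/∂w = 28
Correct

y = (3)(-2) + 0 = -6
∂L/∂y = 2(y - t) = 2(-6 - 1) = -14
∂y/∂w = x = -2
∂L/∂w = -14 × -2 = 28

Claimed value: 28
Correct: The correct gradient is 28.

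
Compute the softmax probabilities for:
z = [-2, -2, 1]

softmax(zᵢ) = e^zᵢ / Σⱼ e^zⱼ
p = [0.0453, 0.0453, 0.9094]

exp(z) = [0.1353, 0.1353, 2.718]
Sum = 2.989
p = [0.0453, 0.0453, 0.9094]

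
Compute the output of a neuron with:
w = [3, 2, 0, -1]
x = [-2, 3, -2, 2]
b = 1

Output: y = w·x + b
y = -1

y = (3)(-2) + (2)(3) + (0)(-2) + (-1)(2) + 1 = -1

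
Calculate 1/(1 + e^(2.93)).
0.05069

sigmoid(-2.93) = 1/(1 + e^(2.93)) = 1/(1 + 18.73) = 0.05069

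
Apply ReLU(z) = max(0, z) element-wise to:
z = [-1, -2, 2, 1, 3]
h = [0, 0, 2, 1, 3]

ReLU applied element-wise: max(0,-1)=0, max(0,-2)=0, max(0,2)=2, max(0,1)=1, max(0,3)=3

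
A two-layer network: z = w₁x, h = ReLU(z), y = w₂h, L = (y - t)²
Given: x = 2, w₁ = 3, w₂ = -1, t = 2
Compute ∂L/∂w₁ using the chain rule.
∂L/∂w₁ = 32

Forward pass:
z = w₁x = 3×2 = 6
h = ReLU(6) = 6
y = w₂h = -1×6 = -6

Backward pass:
∂L/∂y = 2(y - t) = 2(-6 - 2) = -16
∂y/∂h = w₂ = -1
∂h/∂z = 1 (ReLU derivative)
∂z/∂w₁ = x = 2

∂L/∂w₁ = -16 × -1 × 1 × 2 = 32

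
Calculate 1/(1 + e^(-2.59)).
0.9302

sigmoid(2.59) = 1/(1 + e^(-2.59)) = 1/(1 + 0.07502) = 0.9302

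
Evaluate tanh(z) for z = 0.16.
0.1586

tanh(0.16) = (e^(0.16) - e^(-0.16))/(e^(0.16) + e^(-0.16)) = 0.1586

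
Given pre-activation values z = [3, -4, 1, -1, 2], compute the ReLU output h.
h = [3, 0, 1, 0, 2]

ReLU applied element-wise: max(0,3)=3, max(0,-4)=0, max(0,1)=1, max(0,-1)=0, max(0,2)=2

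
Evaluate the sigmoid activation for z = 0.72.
0.6726

sigmoid(0.72) = 1/(1 + e^(-0.72)) = 1/(1 + 0.4868) = 0.6726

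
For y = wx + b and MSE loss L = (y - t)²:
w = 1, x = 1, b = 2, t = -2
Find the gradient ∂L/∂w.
∂L/∂w = 10

y = wx + b = (1)(1) + 2 = 3
∂L/∂y = 2(y - t) = 2(3 - -2) = 10
∂y/∂w = x = 1
∂L/∂w = ∂L/∂y · ∂y/∂w = 10 × 1 = 10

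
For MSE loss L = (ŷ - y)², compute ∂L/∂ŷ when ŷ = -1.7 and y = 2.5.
∂L/∂ŷ = -8.4

∂L/∂ŷ = 2(ŷ - y) = 2(-1.7 - 2.5) = 2(-4.2) = -8.4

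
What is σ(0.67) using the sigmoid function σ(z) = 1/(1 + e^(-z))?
0.6615

sigmoid(0.67) = 1/(1 + e^(-0.67)) = 1/(1 + 0.5117) = 0.6615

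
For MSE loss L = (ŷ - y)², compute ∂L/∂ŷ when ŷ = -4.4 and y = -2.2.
∂L/∂ŷ = -4.4

∂L/∂ŷ = 2(ŷ - y) = 2(-4.4 - -2.2) = 2(-2.2) = -4.4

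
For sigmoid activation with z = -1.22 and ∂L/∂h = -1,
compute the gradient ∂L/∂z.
∂L/∂z = -0.176

σ(-1.22) = 0.2279
σ'(-1.22) = σ(-1.22)(1 - σ(-1.22)) = 0.2279 × 0.7721 = 0.176
∂L/∂z = ∂L/∂h · σ'(z) = -1 × 0.176 = -0.176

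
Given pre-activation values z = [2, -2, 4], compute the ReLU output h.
h = [2, 0, 4]

ReLU applied element-wise: max(0,2)=2, max(0,-2)=0, max(0,4)=4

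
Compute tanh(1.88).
0.9545

tanh(1.88) = (e^(1.88) - e^(-1.88))/(e^(1.88) + e^(-1.88)) = 0.9545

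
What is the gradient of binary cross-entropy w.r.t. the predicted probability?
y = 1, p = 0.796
∂L/∂p = -1.256

∂L/∂p = -y/p + (1-y)/(1-p) = -1/0.796 + 0 = -1.256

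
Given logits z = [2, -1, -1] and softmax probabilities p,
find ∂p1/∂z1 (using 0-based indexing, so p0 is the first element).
∂p1/∂z1 = 0.04323

p = softmax(z) = [0.9094, 0.04528, 0.04528]
p1 = 0.04528

∂p1/∂z1 = p1(1 - p1) = 0.04528 × (1 - 0.04528) = 0.04323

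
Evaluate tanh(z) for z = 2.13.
0.9721

tanh(2.13) = (e^(2.13) - e^(-2.13))/(e^(2.13) + e^(-2.13)) = 0.9721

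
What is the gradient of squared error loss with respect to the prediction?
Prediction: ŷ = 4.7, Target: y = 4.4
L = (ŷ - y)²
∂L/∂ŷ = 0.6

∂L/∂ŷ = 2(ŷ - y) = 2(4.7 - 4.4) = 2(0.3) = 0.6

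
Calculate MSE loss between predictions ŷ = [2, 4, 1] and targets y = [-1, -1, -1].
MSE = 12.67

MSE = (1/3)((2--1)² + (4--1)² + (1--1)²) = (1/3)(9 + 25 + 4) = 12.67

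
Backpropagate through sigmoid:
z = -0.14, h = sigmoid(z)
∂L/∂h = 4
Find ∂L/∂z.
∂L/∂z = 0.9951

σ(-0.14) = 0.4651
σ'(-0.14) = σ(-0.14)(1 - σ(-0.14)) = 0.4651 × 0.5349 = 0.2488
∂L/∂z = ∂L/∂h · σ'(z) = 4 × 0.2488 = 0.9951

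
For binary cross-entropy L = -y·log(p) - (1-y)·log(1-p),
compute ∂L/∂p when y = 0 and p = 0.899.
∂L/∂p = 9.901

∂L/∂p = -y/p + (1-y)/(1-p) = 0 + 1/0.101 = 9.901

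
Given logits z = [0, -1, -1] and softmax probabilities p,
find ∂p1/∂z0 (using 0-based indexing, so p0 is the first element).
∂p1/∂z0 = -0.1221

p = softmax(z) = [0.5761, 0.2119, 0.2119]
p1 = 0.2119, p0 = 0.5761

∂p1/∂z0 = -p1 × p0 = -0.2119 × 0.5761 = -0.1221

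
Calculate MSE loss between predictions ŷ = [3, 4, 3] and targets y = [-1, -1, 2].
MSE = 14

MSE = (1/3)((3--1)² + (4--1)² + (3-2)²) = (1/3)(16 + 25 + 1) = 14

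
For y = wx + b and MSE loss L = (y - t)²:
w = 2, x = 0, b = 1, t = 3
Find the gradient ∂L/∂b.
∂L/∂b = -4

y = wx + b = (2)(0) + 1 = 1
∂L/∂y = 2(y - t) = 2(1 - 3) = -4
∂y/∂b = 1
∂L/∂b = ∂L/∂y · ∂y/∂b = -4 × 1 = -4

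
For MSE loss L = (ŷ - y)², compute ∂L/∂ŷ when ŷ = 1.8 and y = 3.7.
∂L/∂ŷ = -3.8

∂L/∂ŷ = 2(ŷ - y) = 2(1.8 - 3.7) = 2(-1.9) = -3.8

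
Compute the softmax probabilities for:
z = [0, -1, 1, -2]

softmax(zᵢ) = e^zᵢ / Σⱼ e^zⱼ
p = [0.2369, 0.0871, 0.6439, 0.0321]

exp(z) = [1, 0.3679, 2.718, 0.1353]
Sum = 4.221
p = [0.2369, 0.0871, 0.6439, 0.0321]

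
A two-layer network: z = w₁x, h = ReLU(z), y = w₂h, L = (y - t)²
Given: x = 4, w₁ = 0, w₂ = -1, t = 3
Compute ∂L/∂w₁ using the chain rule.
∂L/∂w₁ = 0

Forward pass:
z = w₁x = 0×4 = 0
h = ReLU(0) = 0
y = w₂h = -1×0 = 0

Backward pass:
∂L/∂y = 2(y - t) = 2(0 - 3) = -6
∂y/∂h = w₂ = -1
∂h/∂z = 0 (ReLU derivative)
∂z/∂w₁ = x = 4

∂L/∂w₁ = -6 × -1 × 0 × 4 = 0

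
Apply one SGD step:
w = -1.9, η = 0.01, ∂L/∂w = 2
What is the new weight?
w_new = -1.92

w_new = w - η·∂L/∂w = -1.9 - 0.01×(2) = -1.9 - (0.02) = -1.92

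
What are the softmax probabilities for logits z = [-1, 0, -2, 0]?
p = [0.147, 0.3995, 0.0541, 0.3995]

exp(z) = [0.3679, 1, 0.1353, 1]
Sum = 2.503
p = [0.147, 0.3995, 0.0541, 0.3995]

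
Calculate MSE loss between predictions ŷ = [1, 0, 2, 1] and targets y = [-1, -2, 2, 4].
MSE = 4.25

MSE = (1/4)((1--1)² + (0--2)² + (2-2)² + (1-4)²) = (1/4)(4 + 4 + 0 + 9) = 4.25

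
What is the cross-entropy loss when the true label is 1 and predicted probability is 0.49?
L = 0.7133

L = -1·log(0.49) - 0·log(0.51) = -log(0.49) = 0.7133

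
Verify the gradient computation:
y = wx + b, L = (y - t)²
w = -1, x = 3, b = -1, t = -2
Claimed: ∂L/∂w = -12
Correct

y = (-1)(3) + -1 = -4
∂L/∂y = 2(y - t) = 2(-4 - -2) = -4
∂y/∂w = x = 3
∂L/∂w = -4 × 3 = -12

Claimed value: -12
Correct: The correct gradient is -12.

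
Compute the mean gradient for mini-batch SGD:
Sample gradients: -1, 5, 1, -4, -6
Average gradient = -1

Average = (1/5)(-1 + 5 + 1 + -4 + -6) = -5/5 = -1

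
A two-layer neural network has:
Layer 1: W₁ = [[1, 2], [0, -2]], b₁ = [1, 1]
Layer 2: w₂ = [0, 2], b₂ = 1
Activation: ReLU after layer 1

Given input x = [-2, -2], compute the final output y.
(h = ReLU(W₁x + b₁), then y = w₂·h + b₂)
y = 11

Layer 1 pre-activation: z₁ = [-5, 5]
After ReLU: h = [0, 5]
Layer 2 output: y = 0×0 + 2×5 + 1 = 11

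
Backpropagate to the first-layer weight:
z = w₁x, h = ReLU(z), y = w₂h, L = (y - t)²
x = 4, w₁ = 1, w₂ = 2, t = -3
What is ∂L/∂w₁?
∂L/∂w₁ = 176

Forward pass:
z = w₁x = 1×4 = 4
h = ReLU(4) = 4
y = w₂h = 2×4 = 8

Backward pass:
∂L/∂y = 2(y - t) = 2(8 - -3) = 22
∂y/∂h = w₂ = 2
∂h/∂z = 1 (ReLU derivative)
∂z/∂w₁ = x = 4

∂L/∂w₁ = 22 × 2 × 1 × 4 = 176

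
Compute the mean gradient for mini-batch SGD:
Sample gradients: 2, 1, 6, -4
Average gradient = 1.25

Average = (1/4)(2 + 1 + 6 + -4) = 5/4 = 1.25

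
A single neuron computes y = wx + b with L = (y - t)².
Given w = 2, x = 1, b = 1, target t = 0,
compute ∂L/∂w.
∂L/∂w = 6

y = wx + b = (2)(1) + 1 = 3
∂L/∂y = 2(y - t) = 2(3 - 0) = 6
∂y/∂w = x = 1
∂L/∂w = ∂L/∂y · ∂y/∂w = 6 × 1 = 6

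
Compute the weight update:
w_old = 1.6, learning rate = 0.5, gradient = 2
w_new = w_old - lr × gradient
w_new = 0.6

w_new = w - η·∂L/∂w = 1.6 - 0.5×(2) = 1.6 - (1) = 0.6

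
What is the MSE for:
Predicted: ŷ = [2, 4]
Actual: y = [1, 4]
MSE = 0.5

MSE = (1/2)((2-1)² + (4-4)²) = (1/2)(1 + 0) = 0.5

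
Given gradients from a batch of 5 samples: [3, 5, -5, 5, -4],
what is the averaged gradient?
Average gradient = 0.8

Average = (1/5)(3 + 5 + -5 + 5 + -4) = 4/5 = 0.8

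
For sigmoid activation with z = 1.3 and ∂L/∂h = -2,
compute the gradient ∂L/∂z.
∂L/∂z = -0.3366

σ(1.3) = 0.7858
σ'(1.3) = σ(1.3)(1 - σ(1.3)) = 0.7858 × 0.2142 = 0.1683
∂L/∂z = ∂L/∂h · σ'(z) = -2 × 0.1683 = -0.3366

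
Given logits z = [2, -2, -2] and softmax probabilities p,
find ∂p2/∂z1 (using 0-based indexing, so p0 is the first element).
∂p2/∂z1 = -0.0003122

p = softmax(z) = [0.9647, 0.01767, 0.01767]
p2 = 0.01767, p1 = 0.01767

∂p2/∂z1 = -p2 × p1 = -0.01767 × 0.01767 = -0.0003122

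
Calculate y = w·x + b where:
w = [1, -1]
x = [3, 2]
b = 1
y = 2

y = (1)(3) + (-1)(2) + 1 = 2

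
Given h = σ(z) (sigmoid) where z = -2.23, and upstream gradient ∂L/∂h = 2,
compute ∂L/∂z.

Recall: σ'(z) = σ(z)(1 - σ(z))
∂L/∂z = 0.1753

σ(-2.23) = 0.09709
σ'(-2.23) = σ(-2.23)(1 - σ(-2.23)) = 0.09709 × 0.9029 = 0.08766
∂L/∂z = ∂L/∂h · σ'(z) = 2 × 0.08766 = 0.1753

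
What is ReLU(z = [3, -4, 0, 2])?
h = [3, 0, 0, 2]

ReLU applied element-wise: max(0,3)=3, max(0,-4)=0, max(0,0)=0, max(0,2)=2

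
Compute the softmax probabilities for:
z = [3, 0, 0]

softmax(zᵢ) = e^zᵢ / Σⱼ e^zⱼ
p = [0.9094, 0.0453, 0.0453]

exp(z) = [20.09, 1, 1]
Sum = 22.09
p = [0.9094, 0.0453, 0.0453]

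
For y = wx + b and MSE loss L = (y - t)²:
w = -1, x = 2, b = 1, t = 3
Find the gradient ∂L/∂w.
∂L/∂w = -16

y = wx + b = (-1)(2) + 1 = -1
∂L/∂y = 2(y - t) = 2(-1 - 3) = -8
∂y/∂w = x = 2
∂L/∂w = ∂L/∂y · ∂y/∂w = -8 × 2 = -16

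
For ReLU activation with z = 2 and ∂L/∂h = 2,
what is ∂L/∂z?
∂L/∂z = 2

h = ReLU(2) = 2
Since z > 0: ∂h/∂z = 1
∂L/∂z = ∂L/∂h · ∂h/∂z = 2 × 1 = 2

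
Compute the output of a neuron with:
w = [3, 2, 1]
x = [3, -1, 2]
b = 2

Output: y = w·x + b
y = 11

y = (3)(3) + (2)(-1) + (1)(2) + 2 = 11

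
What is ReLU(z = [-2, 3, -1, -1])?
h = [0, 3, 0, 0]

ReLU applied element-wise: max(0,-2)=0, max(0,3)=3, max(0,-1)=0, max(0,-1)=0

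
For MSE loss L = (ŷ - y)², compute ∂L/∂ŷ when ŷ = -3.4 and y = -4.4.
∂L/∂ŷ = 2.0

∂L/∂ŷ = 2(ŷ - y) = 2(-3.4 - -4.4) = 2(1.0) = 2.0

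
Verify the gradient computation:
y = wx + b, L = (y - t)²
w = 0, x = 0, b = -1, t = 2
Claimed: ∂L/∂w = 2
Incorrect

y = (0)(0) + -1 = -1
∂L/∂y = 2(y - t) = 2(-1 - 2) = -6
∂y/∂w = x = 0
∂L/∂w = -6 × 0 = 0

Claimed value: 2
Incorrect: The correct gradient is 0.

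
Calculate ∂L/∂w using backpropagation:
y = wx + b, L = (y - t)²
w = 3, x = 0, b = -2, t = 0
∂L/∂w = 0

y = wx + b = (3)(0) + -2 = -2
∂L/∂y = 2(y - t) = 2(-2 - 0) = -4
∂y/∂w = x = 0
∂L/∂w = ∂L/∂y · ∂y/∂w = -4 × 0 = 0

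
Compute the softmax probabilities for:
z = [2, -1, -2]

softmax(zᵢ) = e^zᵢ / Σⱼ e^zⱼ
p = [0.9362, 0.0466, 0.0171]

exp(z) = [7.389, 0.3679, 0.1353]
Sum = 7.892
p = [0.9362, 0.0466, 0.0171]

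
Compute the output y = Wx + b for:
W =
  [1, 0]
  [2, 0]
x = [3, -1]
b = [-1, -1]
y = [2, 5]

Wx = [1×3 + 0×-1, 2×3 + 0×-1]
   = [3, 6]
y = Wx + b = [3 + -1, 6 + -1] = [2, 5]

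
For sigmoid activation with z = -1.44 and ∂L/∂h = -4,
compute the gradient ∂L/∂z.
∂L/∂z = -0.6194

σ(-1.44) = 0.1915
σ'(-1.44) = σ(-1.44)(1 - σ(-1.44)) = 0.1915 × 0.8085 = 0.1549
∂L/∂z = ∂L/∂h · σ'(z) = -4 × 0.1549 = -0.6194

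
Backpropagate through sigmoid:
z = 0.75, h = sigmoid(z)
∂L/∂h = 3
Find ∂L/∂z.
∂L/∂z = 0.6537

σ(0.75) = 0.6792
σ'(0.75) = σ(0.75)(1 - σ(0.75)) = 0.6792 × 0.3208 = 0.2179
∂L/∂z = ∂L/∂h · σ'(z) = 3 × 0.2179 = 0.6537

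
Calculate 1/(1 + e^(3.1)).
0.04311

sigmoid(-3.1) = 1/(1 + e^(3.1)) = 1/(1 + 22.2) = 0.04311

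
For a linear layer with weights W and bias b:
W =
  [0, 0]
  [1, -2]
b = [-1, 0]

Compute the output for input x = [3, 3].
y = [-1, -3]

Wx = [0×3 + 0×3, 1×3 + -2×3]
   = [0, -3]
y = Wx + b = [0 + -1, -3 + 0] = [-1, -3]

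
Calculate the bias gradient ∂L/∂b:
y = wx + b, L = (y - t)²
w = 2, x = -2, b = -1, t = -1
∂L/∂b = -8

y = wx + b = (2)(-2) + -1 = -5
∂L/∂y = 2(y - t) = 2(-5 - -1) = -8
∂y/∂b = 1
∂L/∂b = ∂L/∂y · ∂y/∂b = -8 × 1 = -8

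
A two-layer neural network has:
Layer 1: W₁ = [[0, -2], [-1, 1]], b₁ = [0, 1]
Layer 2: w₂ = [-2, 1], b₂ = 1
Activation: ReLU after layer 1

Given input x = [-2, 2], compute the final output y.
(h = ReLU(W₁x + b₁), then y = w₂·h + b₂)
y = 6

Layer 1 pre-activation: z₁ = [-4, 5]
After ReLU: h = [0, 5]
Layer 2 output: y = -2×0 + 1×5 + 1 = 6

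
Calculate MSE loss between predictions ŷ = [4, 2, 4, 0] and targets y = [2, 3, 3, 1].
MSE = 1.75

MSE = (1/4)((4-2)² + (2-3)² + (4-3)² + (0-1)²) = (1/4)(4 + 1 + 1 + 1) = 1.75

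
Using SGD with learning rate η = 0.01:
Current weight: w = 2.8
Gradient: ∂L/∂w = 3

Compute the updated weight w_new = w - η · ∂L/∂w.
w_new = 2.77

w_new = w - η·∂L/∂w = 2.8 - 0.01×(3) = 2.8 - (0.03) = 2.77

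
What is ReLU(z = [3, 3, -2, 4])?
h = [3, 3, 0, 4]

ReLU applied element-wise: max(0,3)=3, max(0,3)=3, max(0,-2)=0, max(0,4)=4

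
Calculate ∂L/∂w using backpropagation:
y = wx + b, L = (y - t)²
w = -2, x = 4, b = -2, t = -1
∂L/∂w = -72

y = wx + b = (-2)(4) + -2 = -10
∂L/∂y = 2(y - t) = 2(-10 - -1) = -18
∂y/∂w = x = 4
∂L/∂w = ∂L/∂y · ∂y/∂w = -18 × 4 = -72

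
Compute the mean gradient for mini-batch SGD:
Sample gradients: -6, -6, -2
Average gradient = -4.667

Average = (1/3)(-6 + -6 + -2) = -14/3 = -4.667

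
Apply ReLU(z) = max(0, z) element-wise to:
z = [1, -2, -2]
h = [1, 0, 0]

ReLU applied element-wise: max(0,1)=1, max(0,-2)=0, max(0,-2)=0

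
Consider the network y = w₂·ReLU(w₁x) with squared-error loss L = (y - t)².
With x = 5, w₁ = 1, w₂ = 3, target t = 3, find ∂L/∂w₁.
∂L/∂w₁ = 360

Forward pass:
z = w₁x = 1×5 = 5
h = ReLU(5) = 5
y = w₂h = 3×5 = 15

Backward pass:
∂L/∂y = 2(y - t) = 2(15 - 3) = 24
∂y/∂h = w₂ = 3
∂h/∂z = 1 (ReLU derivative)
∂z/∂w₁ = x = 5

∂L/∂w₁ = 24 × 3 × 1 × 5 = 360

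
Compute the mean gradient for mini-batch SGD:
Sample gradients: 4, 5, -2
Average gradient = 2.333

Average = (1/3)(4 + 5 + -2) = 7/3 = 2.333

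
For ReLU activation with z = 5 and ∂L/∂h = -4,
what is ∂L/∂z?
∂L/∂z = -4

h = ReLU(5) = 5
Since z > 0: ∂h/∂z = 1
∂L/∂z = ∂L/∂h · ∂h/∂z = -4 × 1 = -4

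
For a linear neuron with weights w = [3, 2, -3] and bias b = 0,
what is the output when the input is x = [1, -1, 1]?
y = -2

y = (3)(1) + (2)(-1) + (-3)(1) + 0 = -2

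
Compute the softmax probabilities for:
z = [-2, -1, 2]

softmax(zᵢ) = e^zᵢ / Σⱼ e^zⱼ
p = [0.0171, 0.0466, 0.9362]

exp(z) = [0.1353, 0.3679, 7.389]
Sum = 7.892
p = [0.0171, 0.0466, 0.9362]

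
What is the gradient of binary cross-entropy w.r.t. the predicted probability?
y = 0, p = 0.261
∂L/∂p = 1.353

∂L/∂p = -y/p + (1-y)/(1-p) = 0 + 1/0.739 = 1.353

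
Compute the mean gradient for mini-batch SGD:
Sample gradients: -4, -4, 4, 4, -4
Average gradient = -0.8

Average = (1/5)(-4 + -4 + 4 + 4 + -4) = -4/5 = -0.8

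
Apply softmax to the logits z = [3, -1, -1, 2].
p = [0.712, 0.013, 0.013, 0.2619]

exp(z) = [20.09, 0.3679, 0.3679, 7.389]
Sum = 28.21
p = [0.712, 0.013, 0.013, 0.2619]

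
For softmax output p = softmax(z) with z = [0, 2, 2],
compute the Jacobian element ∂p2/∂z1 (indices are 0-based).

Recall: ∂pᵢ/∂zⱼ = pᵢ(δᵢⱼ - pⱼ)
∂p2/∂z1 = -0.2193

p = softmax(z) = [0.06338, 0.4683, 0.4683]
p2 = 0.4683, p1 = 0.4683

∂p2/∂z1 = -p2 × p1 = -0.4683 × 0.4683 = -0.2193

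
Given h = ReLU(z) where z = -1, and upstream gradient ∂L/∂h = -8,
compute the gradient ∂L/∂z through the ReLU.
∂L/∂z = 0

h = ReLU(-1) = 0
Since z < 0: ∂h/∂z = 0
∂L/∂z = ∂L/∂h · ∂h/∂z = -8 × 0 = 0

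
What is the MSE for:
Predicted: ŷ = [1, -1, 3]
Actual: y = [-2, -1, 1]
MSE = 4.333

MSE = (1/3)((1--2)² + (-1--1)² + (3-1)²) = (1/3)(9 + 0 + 4) = 4.333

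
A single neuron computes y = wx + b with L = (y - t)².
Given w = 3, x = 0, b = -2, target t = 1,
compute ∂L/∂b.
∂L/∂b = -6

y = wx + b = (3)(0) + -2 = -2
∂L/∂y = 2(y - t) = 2(-2 - 1) = -6
∂y/∂b = 1
∂L/∂b = ∂L/∂y · ∂y/∂b = -6 × 1 = -6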